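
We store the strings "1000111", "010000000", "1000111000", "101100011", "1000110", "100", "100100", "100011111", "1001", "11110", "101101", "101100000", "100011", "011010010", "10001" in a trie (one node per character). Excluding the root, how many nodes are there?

46

For each word, the new-node count is its length minus the longest prefix already in the trie:
  "1000111" → 7 new (1, 0, 0, 0, 1, 1, 1)
  "010000000" → 9 new (0, 1, 0, 0, 0, 0, 0, 0, 0)
  "1000111000" → prefix "1000111" already present; 3 new (0, 0, 0)
  "101100011" → prefix "10" already present; 7 new (1, 1, 0, 0, 0, 1, 1)
  "1000110" → prefix "100011" already present; 1 new (0)
  "100" → prefix "100" already present; 0 new (none)
  "100100" → prefix "100" already present; 3 new (1, 0, 0)
  "100011111" → prefix "1000111" already present; 2 new (1, 1)
  "1001" → prefix "1001" already present; 0 new (none)
  "11110" → prefix "1" already present; 4 new (1, 1, 1, 0)
  "101101" → prefix "10110" already present; 1 new (1)
  "101100000" → prefix "1011000" already present; 2 new (0, 0)
  "100011" → prefix "100011" already present; 0 new (none)
  "011010010" → prefix "01" already present; 7 new (1, 0, 1, 0, 0, 1, 0)
  "10001" → prefix "10001" already present; 0 new (none)
Total nodes = 7 + 9 + 3 + 7 + 1 + 0 + 3 + 2 + 0 + 4 + 1 + 2 + 0 + 7 + 0 = 46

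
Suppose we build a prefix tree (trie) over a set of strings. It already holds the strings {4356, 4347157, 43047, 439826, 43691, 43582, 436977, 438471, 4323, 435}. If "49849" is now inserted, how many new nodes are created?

4

Walking "49849" from the root, the first 1 characters ("4") follow existing edges; "9" is the first miss.
Each of the 4 remaining characters creates one node.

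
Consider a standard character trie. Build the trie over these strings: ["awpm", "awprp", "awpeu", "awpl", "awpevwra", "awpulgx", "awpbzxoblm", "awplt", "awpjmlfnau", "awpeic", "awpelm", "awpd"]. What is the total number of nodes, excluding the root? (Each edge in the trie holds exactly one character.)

Trie structure (* marks end of a word):
(root)
└─ a
   └─ w
      └─ p
         ├─ b
         │  └─ z
         │     └─ x
         │        └─ o
         │           └─ b
         │              └─ l
         │                 └─ m *
         ├─ d *
         ├─ e
         │  ├─ i
         │  │  └─ c *
         │  ├─ l
         │  │  └─ m *
         │  ├─ u *
         │  └─ v
         │     └─ w
         │        └─ r
         │           └─ a *
         ├─ j
         │  └─ m
         │     └─ l
         │        └─ f
         │           └─ n
         │              └─ a
         │                 └─ u *
         ├─ l *
         │  └─ t *
         ├─ m *
         ├─ r
         │  └─ p *
         └─ u
            └─ l
               └─ g
                  └─ x *
Counting every labelled node above: 37.

37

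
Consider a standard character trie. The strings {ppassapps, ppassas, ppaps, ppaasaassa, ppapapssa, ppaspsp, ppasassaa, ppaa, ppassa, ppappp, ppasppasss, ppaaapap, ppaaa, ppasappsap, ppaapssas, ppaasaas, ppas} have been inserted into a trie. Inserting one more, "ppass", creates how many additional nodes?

"ppass" is already a full path in the trie; only an end-marker is added.
No new nodes are needed: 0.

0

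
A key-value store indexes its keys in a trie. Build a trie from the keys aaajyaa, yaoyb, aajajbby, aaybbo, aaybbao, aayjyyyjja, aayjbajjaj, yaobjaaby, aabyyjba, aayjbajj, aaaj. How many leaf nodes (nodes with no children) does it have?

A leaf is a node with no children — equivalently, the end of a word that is not a proper prefix of any other stored word.
Those words: "aaajyaa", "aabyyjba", "aajajbby", "aaybbao", "aaybbo", "aayjbajjaj", "aayjyyyjja", "yaobjaaby", "yaoyb"
Leaf count: 9

9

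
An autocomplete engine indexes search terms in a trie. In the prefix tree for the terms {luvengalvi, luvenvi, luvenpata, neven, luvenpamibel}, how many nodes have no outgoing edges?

5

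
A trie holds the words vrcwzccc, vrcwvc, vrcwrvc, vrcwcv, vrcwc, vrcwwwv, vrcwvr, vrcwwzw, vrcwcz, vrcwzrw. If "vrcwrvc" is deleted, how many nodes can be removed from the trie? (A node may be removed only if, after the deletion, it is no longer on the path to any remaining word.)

3

Walk "vrcwrvc" from the leaf back toward the root, removing each node that no remaining word uses.
The suffix "rvc" (3 nodes) is used only by "vrcwrvc"; the node for "vrcw" still has the child "z", so pruning stops there.
Nodes removed: 3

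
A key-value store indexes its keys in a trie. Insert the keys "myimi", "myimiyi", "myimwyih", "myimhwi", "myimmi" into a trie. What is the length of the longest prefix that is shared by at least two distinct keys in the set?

5

Look for the deepest trie node that still has at least two words in its subtree.
e.g. "myimi" and "myimiyi" share the prefix "myimi" of length 5; no pair shares a longer one.
Longest shared-prefix length: 5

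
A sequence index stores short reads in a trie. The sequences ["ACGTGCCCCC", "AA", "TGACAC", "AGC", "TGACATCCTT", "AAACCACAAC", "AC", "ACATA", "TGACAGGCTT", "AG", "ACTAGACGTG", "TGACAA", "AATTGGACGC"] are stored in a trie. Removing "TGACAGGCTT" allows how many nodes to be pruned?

Walk "TGACAGGCTT" from the leaf back toward the root, removing each node that no remaining word uses.
The suffix "GGCTT" (5 nodes) is used only by "TGACAGGCTT"; the node for "TGACA" still has the child "C", so pruning stops there.
Nodes removed: 5

5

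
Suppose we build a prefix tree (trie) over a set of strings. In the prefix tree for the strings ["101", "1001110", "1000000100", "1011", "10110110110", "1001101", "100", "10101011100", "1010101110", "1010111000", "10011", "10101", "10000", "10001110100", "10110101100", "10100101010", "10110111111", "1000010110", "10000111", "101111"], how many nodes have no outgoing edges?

13

Leaves are exactly the stored words that no other stored word extends.
Those words: "1000000100", "1000010110", "10000111", "10001110100", "1001101", "1001110", "10100101010", "10101011100", "1010111000", "10110101100", "10110110110", "10110111111", "101111"
Leaf count: 13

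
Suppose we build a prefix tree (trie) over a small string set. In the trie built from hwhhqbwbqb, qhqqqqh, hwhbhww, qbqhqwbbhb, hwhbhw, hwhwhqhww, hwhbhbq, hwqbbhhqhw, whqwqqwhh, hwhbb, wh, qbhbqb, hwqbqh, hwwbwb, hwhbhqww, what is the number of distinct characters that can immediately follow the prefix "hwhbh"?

The children of the "hwhbh" node are the distinct next characters among strings starting with "hwhbh".
Characters that immediately follow "hwhbh" among the stored strings: {b, q, w}.
That node has 3 child edges.

3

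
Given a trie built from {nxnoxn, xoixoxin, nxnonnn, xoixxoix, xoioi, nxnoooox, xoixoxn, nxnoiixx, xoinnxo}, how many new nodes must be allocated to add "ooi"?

"ooi" shares no prefix with any stored word, so all 3 characters open new nodes.
3 − 0 = 3 new nodes.

3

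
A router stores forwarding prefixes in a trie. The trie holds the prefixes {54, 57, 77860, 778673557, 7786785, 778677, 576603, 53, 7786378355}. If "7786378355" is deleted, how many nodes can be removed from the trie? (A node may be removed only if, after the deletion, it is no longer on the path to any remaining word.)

After clearing the end-marker at "7786378355", prune upward until reaching a node still needed by another word.
The suffix "378355" (6 nodes) is used only by "7786378355"; the node for "7786" still has the child "0", so pruning stops there.
Nodes removed: 6

6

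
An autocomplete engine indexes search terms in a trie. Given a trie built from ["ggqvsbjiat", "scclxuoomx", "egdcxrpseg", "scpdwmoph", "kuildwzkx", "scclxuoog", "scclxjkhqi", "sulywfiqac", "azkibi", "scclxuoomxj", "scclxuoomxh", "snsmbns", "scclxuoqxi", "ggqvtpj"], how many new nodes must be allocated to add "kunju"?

"ku" is already a path in the trie; the remaining "nju" must be added.
New nodes needed: |"kunju"| − 2 = 5 − 2 = 3.

3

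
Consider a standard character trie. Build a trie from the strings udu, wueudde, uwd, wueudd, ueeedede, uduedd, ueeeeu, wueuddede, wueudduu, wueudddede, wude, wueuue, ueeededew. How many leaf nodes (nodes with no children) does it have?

Leaves are exactly the stored words that no other stored word extends.
Those words: "uduedd", "ueeededew", "ueeeeu", "uwd", "wude", "wueudddede", "wueuddede", "wueudduu", "wueuue"
Leaf count: 9

9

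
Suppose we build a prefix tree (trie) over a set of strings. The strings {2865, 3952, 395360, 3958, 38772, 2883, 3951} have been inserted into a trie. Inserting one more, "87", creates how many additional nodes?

Nothing in the trie begins with "8"; the whole of "87" is new.
2 − 0 = 2 new nodes.

2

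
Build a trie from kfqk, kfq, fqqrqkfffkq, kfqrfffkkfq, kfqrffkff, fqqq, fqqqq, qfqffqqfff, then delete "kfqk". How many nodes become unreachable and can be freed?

1

After clearing the end-marker at "kfqk", prune upward until reaching a node still needed by another word.
The suffix "k" (1 node) is used only by "kfqk"; the node for "kfq" still has the child "r", so pruning stops there.
Nodes removed: 1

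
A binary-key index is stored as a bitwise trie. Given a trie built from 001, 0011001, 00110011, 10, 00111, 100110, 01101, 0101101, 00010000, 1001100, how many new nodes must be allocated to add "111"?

The longest prefix of "111" already in the trie is "1" (length 1).
New nodes needed: |"111"| − 1 = 3 − 1 = 2.

2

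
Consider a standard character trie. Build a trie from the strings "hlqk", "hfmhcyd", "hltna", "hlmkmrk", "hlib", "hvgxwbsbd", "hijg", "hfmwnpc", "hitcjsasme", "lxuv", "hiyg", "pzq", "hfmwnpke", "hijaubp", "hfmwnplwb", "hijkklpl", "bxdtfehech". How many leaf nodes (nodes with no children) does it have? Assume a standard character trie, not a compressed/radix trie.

Leaves are exactly the stored words that no other stored word extends.
Those words: "bxdtfehech", "hfmhcyd", "hfmwnpc", "hfmwnpke", "hfmwnplwb", "hijaubp", "hijg", "hijkklpl", "hitcjsasme", "hiyg", "hlib", "hlmkmrk", "hlqk", "hltna", "hvgxwbsbd", "lxuv", "pzq"
Leaf count: 17

17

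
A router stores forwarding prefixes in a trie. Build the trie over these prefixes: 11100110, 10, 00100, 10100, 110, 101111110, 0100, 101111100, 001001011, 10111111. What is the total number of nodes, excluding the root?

33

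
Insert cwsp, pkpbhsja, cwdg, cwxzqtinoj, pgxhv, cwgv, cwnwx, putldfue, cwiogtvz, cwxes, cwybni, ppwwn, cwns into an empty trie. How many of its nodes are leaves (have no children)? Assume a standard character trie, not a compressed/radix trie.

13

A leaf is a node with no children — equivalently, the end of a word that is not a proper prefix of any other stored word.
Those words: "cwdg", "cwgv", "cwiogtvz", "cwns", "cwnwx", "cwsp", "cwxes", "cwxzqtinoj", "cwybni", "pgxhv", "pkpbhsja", "ppwwn", "putldfue"
Leaf count: 13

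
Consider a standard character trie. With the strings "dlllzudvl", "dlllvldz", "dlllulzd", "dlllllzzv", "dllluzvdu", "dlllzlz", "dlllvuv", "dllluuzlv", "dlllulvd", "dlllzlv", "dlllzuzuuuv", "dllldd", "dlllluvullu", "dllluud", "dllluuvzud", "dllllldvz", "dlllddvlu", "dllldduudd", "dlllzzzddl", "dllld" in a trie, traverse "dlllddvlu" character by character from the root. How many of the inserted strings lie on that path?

Walk "dlllddvlu" from the root; an end-of-word marker is hit whenever a stored word is a prefix of "dlllddvlu".
Prefixes of the query that are stored words: "dllld", "dllldd", "dlllddvlu"
Count: 3

3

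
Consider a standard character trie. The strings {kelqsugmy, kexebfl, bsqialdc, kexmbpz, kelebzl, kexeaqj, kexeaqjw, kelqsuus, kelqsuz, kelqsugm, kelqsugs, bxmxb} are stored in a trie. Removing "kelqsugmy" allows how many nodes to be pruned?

1

A node on "kelqsugmy"'s path can go only if nothing else ends at it or branches off below it.
The suffix "y" (1 node) is used only by "kelqsugmy"; "kelqsugm" is itself a stored word, so pruning stops there.
Nodes removed: 1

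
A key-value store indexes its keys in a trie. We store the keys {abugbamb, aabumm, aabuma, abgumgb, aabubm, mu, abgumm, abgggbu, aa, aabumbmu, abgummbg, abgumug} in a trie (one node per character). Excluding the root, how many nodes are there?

35

Insert word by word; a character creates a node only if that edge doesn't already exist:
  "abugbamb" → 8 new (a, b, u, g, b, a, m, b)
  "aabumm" → prefix "a" already present; 5 new (a, b, u, m, m)
  "aabuma" → prefix "aabum" already present; 1 new (a)
  "abgumgb" → prefix "ab" already present; 5 new (g, u, m, g, b)
  "aabubm" → prefix "aabu" already present; 2 new (b, m)
  "mu" → 2 new (m, u)
  "abgumm" → prefix "abgum" already present; 1 new (m)
  "abgggbu" → prefix "abg" already present; 4 new (g, g, b, u)
  "aa" → prefix "aa" already present; 0 new (none)
  "aabumbmu" → prefix "aabum" already present; 3 new (b, m, u)
  "abgummbg" → prefix "abgumm" already present; 2 new (b, g)
  "abgumug" → prefix "abgum" already present; 2 new (u, g)
Total nodes = 8 + 5 + 1 + 5 + 2 + 2 + 1 + 4 + 0 + 3 + 2 + 2 = 35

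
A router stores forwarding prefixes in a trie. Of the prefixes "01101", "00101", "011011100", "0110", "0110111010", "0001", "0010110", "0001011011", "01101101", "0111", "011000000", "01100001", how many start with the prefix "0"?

Walk to "0"; the words in its subtree are exactly those with that prefix.
Words under "0": 0001, 0001011011, 00101, 0010110, 0110, 011000000, 01100001, 01101, 01101101, 011011100, 0110111010, 0111
Count: 12

12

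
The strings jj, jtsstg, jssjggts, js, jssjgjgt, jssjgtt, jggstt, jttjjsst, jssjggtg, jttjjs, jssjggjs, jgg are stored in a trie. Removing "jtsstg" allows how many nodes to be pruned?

4

A node on "jtsstg"'s path can go only if nothing else ends at it or branches off below it.
The suffix "sstg" (4 nodes) is used only by "jtsstg"; the node for "jt" still has the child "t", so pruning stops there.
Nodes removed: 4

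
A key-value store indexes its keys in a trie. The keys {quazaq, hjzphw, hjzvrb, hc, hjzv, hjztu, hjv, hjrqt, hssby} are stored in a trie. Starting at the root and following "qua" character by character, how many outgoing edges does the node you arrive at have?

1

Walk "qua" from the root, arriving at one node.
Characters that immediately follow "qua" among the stored strings: {z}.
That node has 1 child edge.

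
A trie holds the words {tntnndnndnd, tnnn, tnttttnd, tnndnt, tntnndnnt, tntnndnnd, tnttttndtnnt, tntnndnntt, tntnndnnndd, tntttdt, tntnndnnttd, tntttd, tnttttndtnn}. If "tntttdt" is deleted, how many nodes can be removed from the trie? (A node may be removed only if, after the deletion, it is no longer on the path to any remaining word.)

Walk "tntttdt" from the leaf back toward the root, removing each node that no remaining word uses.
The suffix "t" (1 node) is used only by "tntttdt"; "tntttd" is itself a stored word, so pruning stops there.
Nodes removed: 1

1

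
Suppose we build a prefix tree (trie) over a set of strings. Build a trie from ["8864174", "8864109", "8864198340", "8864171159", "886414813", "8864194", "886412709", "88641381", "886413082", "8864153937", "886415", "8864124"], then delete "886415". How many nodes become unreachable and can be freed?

0

After clearing the end-marker at "886415", prune upward until reaching a node still needed by another word.
Every node on "886415" is still needed (e.g. by "8864153937"), so nothing is freed.
Nodes removed: 0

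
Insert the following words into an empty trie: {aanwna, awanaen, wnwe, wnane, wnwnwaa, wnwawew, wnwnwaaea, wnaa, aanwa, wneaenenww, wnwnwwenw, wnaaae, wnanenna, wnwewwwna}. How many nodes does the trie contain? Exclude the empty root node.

53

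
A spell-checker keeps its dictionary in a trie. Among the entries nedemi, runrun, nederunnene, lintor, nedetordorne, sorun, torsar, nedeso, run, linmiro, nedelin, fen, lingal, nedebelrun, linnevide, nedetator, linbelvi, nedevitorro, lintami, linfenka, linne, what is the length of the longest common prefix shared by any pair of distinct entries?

5

Look for the deepest trie node that still has at least two words in its subtree.
"linne" and "linnevide" agree on "linne" (5 characters) before diverging; nothing deeper is shared.
Longest shared-prefix length: 5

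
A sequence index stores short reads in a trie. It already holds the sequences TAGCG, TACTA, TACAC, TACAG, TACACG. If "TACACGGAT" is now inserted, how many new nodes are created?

3

"TACACG" is already a path in the trie; the remaining "GAT" must be added.
New nodes needed: |"TACACGGAT"| − 6 = 9 − 6 = 3.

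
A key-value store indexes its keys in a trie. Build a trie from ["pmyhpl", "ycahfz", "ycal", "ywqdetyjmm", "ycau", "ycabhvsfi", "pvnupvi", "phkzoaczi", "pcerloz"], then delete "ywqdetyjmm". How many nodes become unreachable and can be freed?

After clearing the end-marker at "ywqdetyjmm", prune upward until reaching a node still needed by another word.
The suffix "wqdetyjmm" (9 nodes) is used only by "ywqdetyjmm"; the node for "y" still has the child "c", so pruning stops there.
Nodes removed: 9

9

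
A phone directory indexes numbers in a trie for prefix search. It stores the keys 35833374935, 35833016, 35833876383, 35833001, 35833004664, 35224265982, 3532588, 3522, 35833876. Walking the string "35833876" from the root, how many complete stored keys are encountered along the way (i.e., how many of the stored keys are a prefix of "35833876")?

Check each prefix of "35833876" against the stored set — each match is an end-marker on the path.
Prefixes of the query that are stored words: "35833876"
Count: 1

1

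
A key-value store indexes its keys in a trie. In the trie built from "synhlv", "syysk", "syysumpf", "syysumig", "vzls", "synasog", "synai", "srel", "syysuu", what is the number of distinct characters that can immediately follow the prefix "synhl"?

Follow the path "synhl" to its node, then look at its outgoing edges.
Characters that immediately follow "synhl" among the stored strings: {v}.
That node has 1 child edge.

1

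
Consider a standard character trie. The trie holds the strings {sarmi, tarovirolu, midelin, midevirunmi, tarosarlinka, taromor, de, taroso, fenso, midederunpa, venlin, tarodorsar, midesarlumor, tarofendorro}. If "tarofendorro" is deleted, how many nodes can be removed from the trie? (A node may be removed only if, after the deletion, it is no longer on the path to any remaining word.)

A node on "tarofendorro"'s path can go only if nothing else ends at it or branches off below it.
The suffix "fendorro" (8 nodes) is used only by "tarofendorro"; the node for "taro" still has the child "v", so pruning stops there.
Nodes removed: 8

8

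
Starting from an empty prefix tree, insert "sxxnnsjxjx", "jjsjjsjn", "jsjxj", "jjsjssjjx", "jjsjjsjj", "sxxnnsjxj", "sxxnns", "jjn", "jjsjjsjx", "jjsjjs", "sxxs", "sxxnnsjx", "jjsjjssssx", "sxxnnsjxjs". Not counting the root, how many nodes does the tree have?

Trie structure (* marks end of a word):
(root)
├─ j
│  ├─ j
│  │  ├─ n *
│  │  └─ s
│  │     └─ j
│  │        ├─ j
│  │        │  └─ s *
│  │        │     ├─ j
│  │        │     │  ├─ j *
│  │        │     │  ├─ n *
│  │        │     │  └─ x *
│  │        │     └─ s
│  │        │        └─ s
│  │        │           └─ s
│  │        │              └─ x *
│  │        └─ s
│  │           └─ s
│  │              └─ j
│  │                 └─ j
│  │                    └─ x *
│  └─ s
│     └─ j
│        └─ x
│           └─ j *
└─ s
   └─ x
      └─ x
         ├─ n
         │  └─ n
         │     └─ s *
         │        └─ j
         │           └─ x *
         │              └─ j *
         │                 ├─ s *
         │                 └─ x *
         └─ s *
Counting every labelled node above: 36.

36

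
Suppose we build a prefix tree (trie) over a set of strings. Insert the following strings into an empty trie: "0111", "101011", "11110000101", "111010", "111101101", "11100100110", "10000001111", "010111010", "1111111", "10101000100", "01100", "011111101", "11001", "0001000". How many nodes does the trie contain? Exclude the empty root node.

Trace insertions, counting only characters that open a new branch:
  "0111" → 4 new (0, 1, 1, 1)
  "101011" → 6 new (1, 0, 1, 0, 1, 1)
  "11110000101" → prefix "1" already present; 10 new (1, 1, 1, 0, 0, 0, 0, 1, 0, 1)
  "111010" → prefix "111" already present; 3 new (0, 1, 0)
  "111101101" → prefix "11110" already present; 4 new (1, 1, 0, 1)
  "11100100110" → prefix "1110" already present; 7 new (0, 1, 0, 0, 1, 1, 0)
  "10000001111" → prefix "10" already present; 9 new (0, 0, 0, 0, 0, 1, 1, 1, 1)
  "010111010" → prefix "01" already present; 7 new (0, 1, 1, 1, 0, 1, 0)
  "1111111" → prefix "1111" already present; 3 new (1, 1, 1)
  "10101000100" → prefix "10101" already present; 6 new (0, 0, 0, 1, 0, 0)
  "01100" → prefix "011" already present; 2 new (0, 0)
  "011111101" → prefix "0111" already present; 5 new (1, 1, 1, 0, 1)
  "11001" → prefix "11" already present; 3 new (0, 0, 1)
  "0001000" → prefix "0" already present; 6 new (0, 0, 1, 0, 0, 0)
Total nodes = 4 + 6 + 10 + 3 + 4 + 7 + 9 + 7 + 3 + 6 + 2 + 5 + 3 + 6 = 75

75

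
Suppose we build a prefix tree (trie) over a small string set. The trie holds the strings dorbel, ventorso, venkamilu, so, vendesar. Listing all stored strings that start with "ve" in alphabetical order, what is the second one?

DFS of the "ve" subtree visits, in order: "vendesar", "venkamilu", "ventorso"
Position 2: venkamilu

venkamilu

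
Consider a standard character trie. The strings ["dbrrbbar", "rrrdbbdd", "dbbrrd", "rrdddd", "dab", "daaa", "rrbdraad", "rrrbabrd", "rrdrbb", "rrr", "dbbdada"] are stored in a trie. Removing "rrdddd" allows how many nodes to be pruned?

3

Walk "rrdddd" from the leaf back toward the root, removing each node that no remaining word uses.
The suffix "ddd" (3 nodes) is used only by "rrdddd"; the node for "rrd" still has the child "r", so pruning stops there.
Nodes removed: 3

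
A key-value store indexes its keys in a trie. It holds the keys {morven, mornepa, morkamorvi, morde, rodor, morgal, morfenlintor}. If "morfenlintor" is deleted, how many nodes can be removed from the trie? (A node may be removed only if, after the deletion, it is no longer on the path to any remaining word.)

9

Walk "morfenlintor" from the leaf back toward the root, removing each node that no remaining word uses.
The suffix "fenlintor" (9 nodes) is used only by "morfenlintor"; the node for "mor" still has the child "v", so pruning stops there.
Nodes removed: 9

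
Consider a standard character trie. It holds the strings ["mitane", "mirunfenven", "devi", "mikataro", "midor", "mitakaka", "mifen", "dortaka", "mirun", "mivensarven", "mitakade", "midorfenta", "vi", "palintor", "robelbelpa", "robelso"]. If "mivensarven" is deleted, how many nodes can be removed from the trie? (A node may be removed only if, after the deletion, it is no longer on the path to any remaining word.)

9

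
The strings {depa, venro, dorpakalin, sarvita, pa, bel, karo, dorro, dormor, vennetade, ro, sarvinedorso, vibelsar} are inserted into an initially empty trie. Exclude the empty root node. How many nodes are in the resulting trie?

61

Count nodes per top-level branch (shared prefixes stored once):
  'b'-branch (bel): 3 nodes
  'd'-branch (depa, dormor, dorpakalin, dorro): 18 nodes
  'k'-branch (karo): 4 nodes
  'p'-branch (pa): 2 nodes
  'r'-branch (ro): 2 nodes
  's'-branch (sarvinedorso, sarvita): 14 nodes
  'v'-branch (vennetade, venro, vibelsar): 18 nodes
Sum: 61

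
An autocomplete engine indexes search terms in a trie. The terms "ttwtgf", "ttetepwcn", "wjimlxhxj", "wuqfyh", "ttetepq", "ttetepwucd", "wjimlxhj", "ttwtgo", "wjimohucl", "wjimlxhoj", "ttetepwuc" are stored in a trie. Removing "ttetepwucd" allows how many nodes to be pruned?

After clearing the end-marker at "ttetepwucd", prune upward until reaching a node still needed by another word.
The suffix "d" (1 node) is used only by "ttetepwucd"; "ttetepwuc" is itself a stored word, so pruning stops there.
Nodes removed: 1

1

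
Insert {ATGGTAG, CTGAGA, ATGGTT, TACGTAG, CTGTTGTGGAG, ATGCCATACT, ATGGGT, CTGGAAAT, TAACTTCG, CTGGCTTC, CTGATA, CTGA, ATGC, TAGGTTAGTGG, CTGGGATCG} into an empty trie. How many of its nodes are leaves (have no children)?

Leaves are exactly the stored words that no other stored word extends.
Those words: "ATGCCATACT", "ATGGGT", "ATGGTAG", "ATGGTT", "CTGAGA", "CTGATA", "CTGGAAAT", "CTGGCTTC", "CTGGGATCG", "CTGTTGTGGAG", "TAACTTCG", "TACGTAG", "TAGGTTAGTGG"
Leaf count: 13

13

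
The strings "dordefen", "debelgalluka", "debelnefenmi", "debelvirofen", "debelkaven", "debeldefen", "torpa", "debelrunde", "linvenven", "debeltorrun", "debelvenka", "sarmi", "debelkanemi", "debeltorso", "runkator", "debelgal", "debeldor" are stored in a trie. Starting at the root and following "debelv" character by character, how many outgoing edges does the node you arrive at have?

The children of the "debelv" node are the distinct next characters among strings starting with "debelv".
Distinct next characters after "debelv": e, i.
That node has 2 child edges.

2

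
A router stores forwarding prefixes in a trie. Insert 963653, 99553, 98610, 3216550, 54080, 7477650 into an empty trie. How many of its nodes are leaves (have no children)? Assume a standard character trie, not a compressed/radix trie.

6

A leaf is a node with no children — equivalently, the end of a word that is not a proper prefix of any other stored word.
Those words: "3216550", "54080", "7477650", "963653", "98610", "99553"
Leaf count: 6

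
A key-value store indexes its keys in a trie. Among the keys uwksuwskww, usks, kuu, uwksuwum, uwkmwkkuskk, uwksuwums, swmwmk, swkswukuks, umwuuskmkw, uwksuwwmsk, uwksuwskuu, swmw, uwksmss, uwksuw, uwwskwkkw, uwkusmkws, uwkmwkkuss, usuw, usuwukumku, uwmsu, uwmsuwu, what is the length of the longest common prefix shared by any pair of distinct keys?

The deepest shared node is where two words last agree before diverging.
"uwkmwkkuskk" and "uwkmwkkuss" agree on "uwkmwkkus" (9 characters) before diverging; nothing deeper is shared.
Longest shared-prefix length: 9

9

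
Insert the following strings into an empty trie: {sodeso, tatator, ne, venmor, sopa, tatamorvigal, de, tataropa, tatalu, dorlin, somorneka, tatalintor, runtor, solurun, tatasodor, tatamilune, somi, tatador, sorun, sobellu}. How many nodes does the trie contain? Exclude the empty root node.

Trace insertions, counting only characters that open a new branch:
  "sodeso" → 6 new (s, o, d, e, s, o)
  "tatator" → 7 new (t, a, t, a, t, o, r)
  "ne" → 2 new (n, e)
  "venmor" → 6 new (v, e, n, m, o, r)
  "sopa" → prefix "so" already present; 2 new (p, a)
  "tatamorvigal" → prefix "tata" already present; 8 new (m, o, r, v, i, g, a, l)
  "de" → 2 new (d, e)
  "tataropa" → prefix "tata" already present; 4 new (r, o, p, a)
  "tatalu" → prefix "tata" already present; 2 new (l, u)
  "dorlin" → prefix "d" already present; 5 new (o, r, l, i, n)
  "somorneka" → prefix "so" already present; 7 new (m, o, r, n, e, k, a)
  "tatalintor" → prefix "tatal" already present; 5 new (i, n, t, o, r)
  "runtor" → 6 new (r, u, n, t, o, r)
  "solurun" → prefix "so" already present; 5 new (l, u, r, u, n)
  "tatasodor" → prefix "tata" already present; 5 new (s, o, d, o, r)
  "tatamilune" → prefix "tatam" already present; 5 new (i, l, u, n, e)
  "somi" → prefix "som" already present; 1 new (i)
  "tatador" → prefix "tata" already present; 3 new (d, o, r)
  "sorun" → prefix "so" already present; 3 new (r, u, n)
  "sobellu" → prefix "so" already present; 5 new (b, e, l, l, u)
Total nodes = 6 + 7 + 2 + 6 + 2 + 8 + 2 + 4 + 2 + 5 + 7 + 5 + 6 + 5 + 5 + 5 + 1 + 3 + 3 + 5 = 89

89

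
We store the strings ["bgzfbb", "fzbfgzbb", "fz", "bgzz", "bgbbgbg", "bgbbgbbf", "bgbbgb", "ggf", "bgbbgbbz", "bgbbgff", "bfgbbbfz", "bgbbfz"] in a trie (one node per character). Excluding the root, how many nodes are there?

37

Trie structure (* marks end of a word):
(root)
├─ b
│  ├─ f
│  │  └─ g
│  │     └─ b
│  │        └─ b
│  │           └─ b
│  │              └─ f
│  │                 └─ z *
│  └─ g
│     ├─ b
│     │  └─ b
│     │     ├─ f
│     │     │  └─ z *
│     │     └─ g
│     │        ├─ b *
│     │        │  ├─ b
│     │        │  │  ├─ f *
│     │        │  │  └─ z *
│     │        │  └─ g *
│     │        └─ f
│     │           └─ f *
│     └─ z
│        ├─ f
│        │  └─ b
│        │     └─ b *
│        └─ z *
├─ f
│  └─ z *
│     └─ b
│        └─ f
│           └─ g
│              └─ z
│                 └─ b
│                    └─ b *
└─ g
   └─ g
      └─ f *
Counting every labelled node above: 37.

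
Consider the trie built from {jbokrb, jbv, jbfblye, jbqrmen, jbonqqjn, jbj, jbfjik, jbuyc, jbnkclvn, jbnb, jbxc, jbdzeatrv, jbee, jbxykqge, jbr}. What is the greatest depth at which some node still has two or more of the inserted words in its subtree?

3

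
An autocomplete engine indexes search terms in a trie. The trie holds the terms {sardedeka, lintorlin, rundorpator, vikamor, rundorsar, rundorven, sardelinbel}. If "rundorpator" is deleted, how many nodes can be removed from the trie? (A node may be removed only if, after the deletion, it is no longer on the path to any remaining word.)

5

A node on "rundorpator"'s path can go only if nothing else ends at it or branches off below it.
The suffix "pator" (5 nodes) is used only by "rundorpator"; the node for "rundor" still has the child "s", so pruning stops there.
Nodes removed: 5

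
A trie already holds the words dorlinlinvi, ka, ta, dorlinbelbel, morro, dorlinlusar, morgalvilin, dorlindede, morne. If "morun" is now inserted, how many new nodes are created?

2

"mor" is already a path in the trie; the remaining "un" must be added.
So 5 − 3 = 2 new nodes.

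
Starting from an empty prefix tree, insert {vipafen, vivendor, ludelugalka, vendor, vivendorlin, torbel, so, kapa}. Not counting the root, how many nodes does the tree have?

Count nodes per top-level branch (shared prefixes stored once):
  'k'-branch (kapa): 4 nodes
  'l'-branch (ludelugalka): 11 nodes
  's'-branch (so): 2 nodes
  't'-branch (torbel): 6 nodes
  'v'-branch (vendor, vipafen, vivendor, vivendorlin): 21 nodes
Sum: 44

44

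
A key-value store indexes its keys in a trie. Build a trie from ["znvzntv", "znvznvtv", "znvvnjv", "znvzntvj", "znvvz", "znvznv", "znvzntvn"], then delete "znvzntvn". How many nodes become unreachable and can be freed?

1

Walk "znvzntvn" from the leaf back toward the root, removing each node that no remaining word uses.
The suffix "n" (1 node) is used only by "znvzntvn"; the node for "znvzntv" still has the child "j", so pruning stops there.
Nodes removed: 1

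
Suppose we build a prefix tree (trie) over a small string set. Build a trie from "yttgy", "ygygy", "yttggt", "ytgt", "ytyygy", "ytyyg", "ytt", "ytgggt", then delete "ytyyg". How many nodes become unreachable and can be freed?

After clearing the end-marker at "ytyyg", prune upward until reaching a node still needed by another word.
Every node on "ytyyg" is still needed (e.g. by "ytyygy"), so nothing is freed.
Nodes removed: 0

0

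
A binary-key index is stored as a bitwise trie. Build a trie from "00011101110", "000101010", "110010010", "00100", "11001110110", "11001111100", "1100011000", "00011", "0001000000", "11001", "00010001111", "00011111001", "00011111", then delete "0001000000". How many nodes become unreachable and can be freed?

Walk "0001000000" from the leaf back toward the root, removing each node that no remaining word uses.
The suffix "000" (3 nodes) is used only by "0001000000"; the node for "0001000" still has the child "1", so pruning stops there.
Nodes removed: 3

3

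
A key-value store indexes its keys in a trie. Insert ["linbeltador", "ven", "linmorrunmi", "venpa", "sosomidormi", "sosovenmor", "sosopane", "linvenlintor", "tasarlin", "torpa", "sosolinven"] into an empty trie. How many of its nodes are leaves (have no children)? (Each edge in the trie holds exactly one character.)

10

Leaves are exactly the stored words that no other stored word extends.
Those words: "linbeltador", "linmorrunmi", "linvenlintor", "sosolinven", "sosomidormi", "sosopane", "sosovenmor", "tasarlin", "torpa", "venpa"
Leaf count: 10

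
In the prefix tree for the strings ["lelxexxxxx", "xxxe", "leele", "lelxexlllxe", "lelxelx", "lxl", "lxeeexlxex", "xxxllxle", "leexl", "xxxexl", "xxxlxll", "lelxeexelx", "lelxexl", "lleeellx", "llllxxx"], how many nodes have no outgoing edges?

13

A leaf is a node with no children — equivalently, the end of a word that is not a proper prefix of any other stored word.
Those words: "leele", "leexl", "lelxeexelx", "lelxelx", "lelxexlllxe", "lelxexxxxx", "lleeellx", "llllxxx", "lxeeexlxex", "lxl", "xxxexl", "xxxllxle", "xxxlxll"
Leaf count: 13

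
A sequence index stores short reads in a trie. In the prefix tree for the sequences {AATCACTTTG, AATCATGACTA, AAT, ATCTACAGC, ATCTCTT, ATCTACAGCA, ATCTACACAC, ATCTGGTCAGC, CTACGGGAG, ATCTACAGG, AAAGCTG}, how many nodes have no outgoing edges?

Leaves are exactly the stored words that no other stored word extends.
Those words: "AAAGCTG", "AATCACTTTG", "AATCATGACTA", "ATCTACACAC", "ATCTACAGCA", "ATCTACAGG", "ATCTCTT", "ATCTGGTCAGC", "CTACGGGAG"
Leaf count: 9

9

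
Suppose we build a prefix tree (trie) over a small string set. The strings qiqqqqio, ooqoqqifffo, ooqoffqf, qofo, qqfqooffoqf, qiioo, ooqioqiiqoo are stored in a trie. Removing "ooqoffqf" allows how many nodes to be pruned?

After clearing the end-marker at "ooqoffqf", prune upward until reaching a node still needed by another word.
The suffix "ffqf" (4 nodes) is used only by "ooqoffqf"; the node for "ooqo" still has the child "q", so pruning stops there.
Nodes removed: 4

4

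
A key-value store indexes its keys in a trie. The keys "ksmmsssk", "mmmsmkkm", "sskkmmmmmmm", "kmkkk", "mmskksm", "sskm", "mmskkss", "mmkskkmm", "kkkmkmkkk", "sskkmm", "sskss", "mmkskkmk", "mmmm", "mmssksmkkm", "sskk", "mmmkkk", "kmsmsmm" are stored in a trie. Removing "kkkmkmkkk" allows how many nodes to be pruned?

8

After clearing the end-marker at "kkkmkmkkk", prune upward until reaching a node still needed by another word.
The suffix "kkmkmkkk" (8 nodes) is used only by "kkkmkmkkk"; the node for "k" still has the child "s", so pruning stops there.
Nodes removed: 8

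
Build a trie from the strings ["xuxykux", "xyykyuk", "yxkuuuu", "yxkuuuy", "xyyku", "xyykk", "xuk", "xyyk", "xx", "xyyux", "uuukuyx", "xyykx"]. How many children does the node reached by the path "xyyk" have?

Walk "xyyk" from the root, arriving at one node.
Characters that immediately follow "xyyk" among the stored strings: {k, u, x, y}.
That node has 4 child edges.

4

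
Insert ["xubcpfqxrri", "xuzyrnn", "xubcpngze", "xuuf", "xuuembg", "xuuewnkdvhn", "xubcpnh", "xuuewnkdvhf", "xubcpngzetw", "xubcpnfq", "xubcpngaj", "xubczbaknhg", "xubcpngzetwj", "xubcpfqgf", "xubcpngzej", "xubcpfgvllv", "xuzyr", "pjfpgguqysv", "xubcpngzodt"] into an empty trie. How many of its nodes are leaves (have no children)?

A leaf is a node with no children — equivalently, the end of a word that is not a proper prefix of any other stored word.
Those words: "pjfpgguqysv", "xubcpfgvllv", "xubcpfqgf", "xubcpfqxrri", "xubcpnfq", "xubcpngaj", "xubcpngzej", "xubcpngzetwj", "xubcpngzodt", "xubcpnh", "xubczbaknhg", "xuuembg", "xuuewnkdvhf", "xuuewnkdvhn", "xuuf", "xuzyrnn"
Leaf count: 16

16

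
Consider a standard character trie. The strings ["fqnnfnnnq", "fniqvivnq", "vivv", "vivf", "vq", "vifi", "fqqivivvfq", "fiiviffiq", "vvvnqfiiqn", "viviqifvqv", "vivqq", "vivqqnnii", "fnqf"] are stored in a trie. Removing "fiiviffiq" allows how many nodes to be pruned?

8

Walk "fiiviffiq" from the leaf back toward the root, removing each node that no remaining word uses.
The suffix "iiviffiq" (8 nodes) is used only by "fiiviffiq"; the node for "f" still has the child "q", so pruning stops there.
Nodes removed: 8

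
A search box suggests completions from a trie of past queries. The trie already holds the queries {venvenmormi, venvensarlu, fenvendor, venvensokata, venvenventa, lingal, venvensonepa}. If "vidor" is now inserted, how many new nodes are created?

4

Walking "vidor" from the root, the first 1 characters ("v") follow existing edges; "i" is the first miss.
New nodes needed: |"vidor"| − 1 = 5 − 1 = 4.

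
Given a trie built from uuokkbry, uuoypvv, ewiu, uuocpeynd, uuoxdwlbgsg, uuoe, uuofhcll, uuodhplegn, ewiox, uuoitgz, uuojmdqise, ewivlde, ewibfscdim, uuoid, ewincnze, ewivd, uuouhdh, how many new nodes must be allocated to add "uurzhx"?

4

"uu" is already a path in the trie; the remaining "rzhx" must be added.
New nodes needed: |"uurzhx"| − 2 = 6 − 2 = 4.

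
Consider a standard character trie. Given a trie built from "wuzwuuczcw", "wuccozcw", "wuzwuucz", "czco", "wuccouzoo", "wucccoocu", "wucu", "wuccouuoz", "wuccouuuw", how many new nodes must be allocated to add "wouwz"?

The longest prefix of "wouwz" already in the trie is "w" (length 1).
New nodes needed: |"wouwz"| − 1 = 5 − 1 = 4.

4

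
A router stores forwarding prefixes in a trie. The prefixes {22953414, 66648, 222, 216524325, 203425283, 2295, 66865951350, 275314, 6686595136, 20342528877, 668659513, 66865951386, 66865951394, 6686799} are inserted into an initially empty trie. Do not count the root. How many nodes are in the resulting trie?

55

Insert word by word; a character creates a node only if that edge doesn't already exist:
  "22953414" → 8 new (2, 2, 9, 5, 3, 4, 1, 4)
  "66648" → 5 new (6, 6, 6, 4, 8)
  "222" → prefix "22" already present; 1 new (2)
  "216524325" → prefix "2" already present; 8 new (1, 6, 5, 2, 4, 3, 2, 5)
  "203425283" → prefix "2" already present; 8 new (0, 3, 4, 2, 5, 2, 8, 3)
  "2295" → prefix "2295" already present; 0 new (none)
  "66865951350" → prefix "66" already present; 9 new (8, 6, 5, 9, 5, 1, 3, 5, 0)
  "275314" → prefix "2" already present; 5 new (7, 5, 3, 1, 4)
  "6686595136" → prefix "668659513" already present; 1 new (6)
  "20342528877" → prefix "20342528" already present; 3 new (8, 7, 7)
  "668659513" → prefix "668659513" already present; 0 new (none)
  "66865951386" → prefix "668659513" already present; 2 new (8, 6)
  "66865951394" → prefix "668659513" already present; 2 new (9, 4)
  "6686799" → prefix "6686" already present; 3 new (7, 9, 9)
Total nodes = 8 + 5 + 1 + 8 + 8 + 0 + 9 + 5 + 1 + 3 + 0 + 2 + 2 + 3 = 55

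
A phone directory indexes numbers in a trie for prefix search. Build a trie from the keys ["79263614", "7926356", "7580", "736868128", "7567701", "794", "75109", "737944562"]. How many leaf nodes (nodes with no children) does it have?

Leaves are exactly the stored words that no other stored word extends.
Those words: "736868128", "737944562", "75109", "7567701", "7580", "7926356", "79263614", "794"
Leaf count: 8

8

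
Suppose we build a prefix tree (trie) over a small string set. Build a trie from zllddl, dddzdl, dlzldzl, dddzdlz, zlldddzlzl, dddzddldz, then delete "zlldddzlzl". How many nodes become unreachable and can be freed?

After clearing the end-marker at "zlldddzlzl", prune upward until reaching a node still needed by another word.
The suffix "dzlzl" (5 nodes) is used only by "zlldddzlzl"; the node for "zlldd" still has the child "l", so pruning stops there.
Nodes removed: 5

5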